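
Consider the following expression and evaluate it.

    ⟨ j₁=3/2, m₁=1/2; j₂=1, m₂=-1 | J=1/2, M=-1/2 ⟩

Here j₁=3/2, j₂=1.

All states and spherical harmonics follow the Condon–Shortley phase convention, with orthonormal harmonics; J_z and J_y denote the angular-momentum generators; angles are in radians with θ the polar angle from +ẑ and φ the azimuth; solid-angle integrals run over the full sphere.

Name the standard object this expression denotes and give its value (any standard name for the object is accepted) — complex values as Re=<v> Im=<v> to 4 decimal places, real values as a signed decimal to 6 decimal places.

Clebsch–Gordan coefficient, +√(1/6) ≈ +0.408248

This is a Clebsch–Gordan (vector-coupling) coefficient.
√[2·2!1!0!/4! · 2!1!0!2!0!1!] = √(2/3)
  +(−1)^0/∏(0,2,1,0,0,0)! = 1/2  (running 1/2)
⟨..|..⟩ = √(2/3)·(1/2) = +0.408248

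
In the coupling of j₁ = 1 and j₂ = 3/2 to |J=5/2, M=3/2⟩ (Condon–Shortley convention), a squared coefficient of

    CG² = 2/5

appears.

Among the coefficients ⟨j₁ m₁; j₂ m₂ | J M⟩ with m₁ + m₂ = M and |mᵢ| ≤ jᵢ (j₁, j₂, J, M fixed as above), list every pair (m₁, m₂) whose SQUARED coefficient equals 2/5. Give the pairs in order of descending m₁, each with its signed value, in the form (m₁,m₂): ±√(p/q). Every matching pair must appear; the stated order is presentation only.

Admissible pairs with m₁+m₂ = M = 3/2: (0,3/2), (1,1/2)
  (m₁,m₂)=(1,1/2): CG² = 3/5, CG = +√(3/5)
  (m₁,m₂)=(0,3/2): CG² = 2/5, CG = +√(2/5)   ← matches the target
Pairs with CG² = 2/5: (0,3/2): +√(2/5)

(0,3/2): +√(2/5)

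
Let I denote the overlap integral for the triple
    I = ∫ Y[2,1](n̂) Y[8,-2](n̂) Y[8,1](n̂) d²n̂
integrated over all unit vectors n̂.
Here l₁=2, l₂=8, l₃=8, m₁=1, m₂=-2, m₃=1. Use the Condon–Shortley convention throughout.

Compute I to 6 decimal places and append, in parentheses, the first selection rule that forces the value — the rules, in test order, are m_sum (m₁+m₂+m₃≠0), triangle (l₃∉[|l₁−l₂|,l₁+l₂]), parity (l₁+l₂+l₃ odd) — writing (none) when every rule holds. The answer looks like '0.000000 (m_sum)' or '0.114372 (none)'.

m-sum 0 ✓  L=18 even ✓  6≤8≤10 ✓
Π(2lᵢ+1) = 5×17×17 = 1445
triangle coeff Δ(2,8,8) = 1/348840
Σ_t [0,2]: t=0:+1/116121600 t=1:−1/25401600 t=2:+1/116121600 = -1/45158400
(3j)²=24/1615 [(2 8 8; 0 0 0)], sign=-1
Σ_t [0,1]: t=0:+1/58060800 t=1:−1/87091200 = 1/174182400
(3j)²=7/2584 [(2 8 8; 1 -2 1)], sign=-1
⇒ 4πI² = 21/361
I = (+1)√(21/361/(4π)) = 0.06803793
No selection rule forces the value: the integral is nonzero (none).

0.068038 (none)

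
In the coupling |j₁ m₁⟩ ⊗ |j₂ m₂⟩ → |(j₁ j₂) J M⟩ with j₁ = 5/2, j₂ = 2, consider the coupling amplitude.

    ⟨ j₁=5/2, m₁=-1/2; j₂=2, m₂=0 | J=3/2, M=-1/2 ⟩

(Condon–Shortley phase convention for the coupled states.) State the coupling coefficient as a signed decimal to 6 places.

triangle: 3!·2!·1!/7! = 12/5040
(j±m)!: 2!·3!·2!·2!·1!·2! = 96
prefactor² = (2J+1)·Δ·N² = 32/35
  k=1: −1/(1!·2!·2!·1!·0!·0!) = -1/4
  k=2: +1/(2!·1!·1!·0!·1!·1!) = 1/2
Σ = 1/4  ⇒  CG² = 32/35·(1/4)² = 2/35
CG = +√(2/35) = +0.239046

+√(2/35) = +0.239046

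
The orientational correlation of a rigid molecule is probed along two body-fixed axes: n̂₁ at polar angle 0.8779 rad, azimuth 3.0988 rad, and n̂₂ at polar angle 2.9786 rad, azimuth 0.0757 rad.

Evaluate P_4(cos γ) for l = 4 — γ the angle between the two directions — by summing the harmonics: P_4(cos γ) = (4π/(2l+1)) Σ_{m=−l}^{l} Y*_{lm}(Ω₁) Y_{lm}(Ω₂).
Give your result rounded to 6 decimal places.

Addition theorem: P_4(cos γ) = (4π/9) Σ_m Y*_{lm}(Ω₁) Y_{lm}(Ω₂), m = −4…4:
  [-4]  conj(Y_{4,-4})(Ω₁) = +0.152812-0.026415i ; Y_{4,-4}(Ω₂) = +0.000293-0.000091i ; Δ = +0.000042-0.000022i
  [-3]  conj(Y_{4,-3})(Ω₁) = -0.361160+0.046621i ; Y_{4,-3}(Ω₂) = -0.005142+0.001188i ; Δ = +0.001802-0.000669i
  [-2]  conj(Y_{4,-2})(Ω₁) = +0.366232-0.031421i ; Y_{4,-2}(Ω₂) = +0.050643-0.007726i ; Δ = +0.018304-0.004421i
  [-1]  conj(Y_{4,-1})(Ω₁) = +0.033410-0.001431i ; Y_{4,-1}(Ω₂) = -0.288215+0.021860i ; Δ = -0.009598+0.001143i
  [+0]  conj(Y_{4,0})(Ω₁) = -0.361130-0.000000i ; Y_{4,0}(Ω₂) = +0.737429+0.000000i ; Δ = -0.266308-0.000000i
  [+1]  conj(Y_{4,1})(Ω₁) = -0.033410-0.001431i ; Y_{4,1}(Ω₂) = +0.288215+0.021860i ; Δ = -0.009598-0.001143i
  [+2]  conj(Y_{4,2})(Ω₁) = +0.366232+0.031421i ; Y_{4,2}(Ω₂) = +0.050643+0.007726i ; Δ = +0.018304+0.004421i
  [+3]  conj(Y_{4,3})(Ω₁) = +0.361160+0.046621i ; Y_{4,3}(Ω₂) = +0.005142+0.001188i ; Δ = +0.001802+0.000669i
  [+4]  conj(Y_{4,4})(Ω₁) = +0.152812+0.026415i ; Y_{4,4}(Ω₂) = +0.000293+0.000091i ; Δ = +0.000042+0.000022i
Accumulated sum -0.245207-0.000000i; after 4π/(2l+1) scaling, -0.342374-0.000000i ⇒ P_4 = -0.342374

-0.342374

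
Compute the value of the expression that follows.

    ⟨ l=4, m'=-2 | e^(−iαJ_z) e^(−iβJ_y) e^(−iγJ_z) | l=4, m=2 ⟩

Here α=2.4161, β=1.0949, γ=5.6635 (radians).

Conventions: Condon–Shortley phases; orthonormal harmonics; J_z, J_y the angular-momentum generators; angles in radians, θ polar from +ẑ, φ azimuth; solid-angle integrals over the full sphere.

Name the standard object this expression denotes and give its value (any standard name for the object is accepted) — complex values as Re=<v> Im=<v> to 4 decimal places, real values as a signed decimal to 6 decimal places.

This is a Wigner D-matrix element — the rotation-matrix element ⟨l m'| R(α,β,γ) |l m⟩ in the angular-momentum basis.
Split into d^4_{-2,2}(β=1.0949) × two z-phases.
Half-angle: c=0.853855, s=0.520512. N=√(2·720·720·2)=1440.000000
The bounds max(0,m−m')=4 and min(l+m,l−m')=6 give 3 terms
  k=4: (−1)^0·1440.0000/(96)·0.8539^4·0.5205^4 = +0.585260
  k=5: (−1)^1·1440.0000/(120)·0.8539^2·0.5205^6 = -0.173993
  k=6: (−1)^2·1440.0000/(1440)·0.8539^0·0.5205^8 = +0.005388
d^4_{-2,2}(1.0949) = +0.585260 -0.173993 +0.005388 = +0.416655
D = (+0.119525-0.992831i)·(+0.416655)·(+0.325391+0.945579i) = +0.407361-0.087514i

Wigner D-matrix element, Re=0.4074 Im=-0.0875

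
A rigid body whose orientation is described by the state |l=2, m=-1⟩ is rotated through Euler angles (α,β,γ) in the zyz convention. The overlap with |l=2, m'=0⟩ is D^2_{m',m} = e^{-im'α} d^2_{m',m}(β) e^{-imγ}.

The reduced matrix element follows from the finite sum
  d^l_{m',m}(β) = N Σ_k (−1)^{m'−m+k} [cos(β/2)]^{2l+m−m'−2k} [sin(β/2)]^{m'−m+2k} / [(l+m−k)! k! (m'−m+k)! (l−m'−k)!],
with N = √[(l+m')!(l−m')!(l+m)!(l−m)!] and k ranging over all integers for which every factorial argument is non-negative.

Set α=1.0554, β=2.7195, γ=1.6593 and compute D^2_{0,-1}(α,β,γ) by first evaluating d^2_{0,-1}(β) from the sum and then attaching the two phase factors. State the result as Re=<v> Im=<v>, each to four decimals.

Split into d^2_{0,-1}(β=2.7195) × two z-phases.
With c≡cos(β/2)=0.209483 and s≡sin(β/2)=0.977812, N=[2·2·1·6]^{1/2}=4.898979
k: max(0,(-1)−(0))=0 … min(2+(-1),2−(0))=1
  k=0: (−1)^1·4.8990/(2)·0.2095^3·0.9778^1 = -0.022018
  k=1: (−1)^2·4.8990/(2)·0.2095^1·0.9778^3 = +0.479724
d^2_{0,-1}(2.7195) = -0.022018 +0.479724 = +0.457706
D = (+1.000000+0.000000i)·(+0.457706)·(-0.088388+0.996086i) = -0.040456+0.455914i

Re=-0.0405 Im=0.4559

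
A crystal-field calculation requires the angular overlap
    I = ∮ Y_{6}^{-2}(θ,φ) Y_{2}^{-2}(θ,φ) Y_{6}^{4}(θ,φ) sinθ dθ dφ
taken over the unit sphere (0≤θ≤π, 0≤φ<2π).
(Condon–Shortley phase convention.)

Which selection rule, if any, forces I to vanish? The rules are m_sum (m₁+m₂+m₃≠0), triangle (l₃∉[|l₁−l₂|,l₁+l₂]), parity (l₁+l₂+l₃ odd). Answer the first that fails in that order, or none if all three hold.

none

m₁+m₂+m₃ = -2 − 2 + 4 = 0  ✓
triangle: |6−2|=4 ≤ l₃=6 ≤ 6+2=8  ✓
parity: l₁+l₂+l₃ = 14 is even  ✓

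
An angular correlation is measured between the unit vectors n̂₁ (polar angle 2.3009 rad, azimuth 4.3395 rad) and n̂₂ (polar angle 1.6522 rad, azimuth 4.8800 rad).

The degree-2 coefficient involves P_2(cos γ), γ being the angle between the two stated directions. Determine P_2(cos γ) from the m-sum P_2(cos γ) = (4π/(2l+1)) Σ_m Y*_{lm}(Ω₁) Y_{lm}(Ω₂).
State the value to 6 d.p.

0.216238

Expand P_2 via completeness: Σ_{m} conj(Y_{2,m}) at Ω₁ times Y_{2,m} at Ω₂ —
  [-2]  conj(Y_{2,-2})(Ω₁) = (-0.157528, 0.145515) ; Y_{2,-2}(Ω₂) = (-0.362361, 0.126236) ; Δ = (0.038713, -0.072615)
  [-1]  conj(Y_{2,-1})(Ω₁) = (0.139863, 0.357531) ; Y_{2,-1}(Ω₂) = (-0.010445, -0.061733) ; Δ = (0.020611, -0.012369)
  [+0]  conj(Y_{2,0})(Ω₁) = (0.105484, -0.000000) ; Y_{2,0}(Ω₂) = (-0.309136, 0.000000) ; Δ = (-0.032609, 0.000000)
  [+1]  conj(Y_{2,1})(Ω₁) = (-0.139863, 0.357531) ; Y_{2,1}(Ω₂) = (0.010445, -0.061733) ; Δ = (0.020611, 0.012369)
  [+2]  conj(Y_{2,2})(Ω₁) = (-0.157528, -0.145515) ; Y_{2,2}(Ω₂) = (-0.362361, -0.126236) ; Δ = (0.038713, 0.072615)
Σ over m = (0.086038, -0.000000); ×(4π/5) → (0.216238, -0.000000). Real part: 0.216238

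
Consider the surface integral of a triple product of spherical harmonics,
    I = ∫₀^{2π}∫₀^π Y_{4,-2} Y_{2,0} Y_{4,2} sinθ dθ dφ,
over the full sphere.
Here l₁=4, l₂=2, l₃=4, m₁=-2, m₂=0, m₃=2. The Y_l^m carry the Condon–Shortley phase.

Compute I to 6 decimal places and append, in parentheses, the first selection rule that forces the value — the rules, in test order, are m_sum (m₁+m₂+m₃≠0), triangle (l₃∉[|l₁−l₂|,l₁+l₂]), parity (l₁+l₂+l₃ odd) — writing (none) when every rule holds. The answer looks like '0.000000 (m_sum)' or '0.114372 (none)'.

0.065536 (none)

Rules hold: Σm=0, L=10 even, 2≤4≤6.
N = 9·5·9 = 405
Δ = 2!·6!·2!/11! = 1/13860
Racah Σ t=0..2: t=0:+1/192 t=1:−1/36 t=2:+1/192 = -5/288
⇒ 3j(4 2 4; 0 0 0)² = 20/693, sgn -1
Racah Σ t=0..2: t=0:+1/2880 t=1:−1/120 t=2:+1/192 = -1/360
⇒ 3j(4 2 4; -2 0 2)² = 16/3465, sgn -1
4πI² = N·(3j₀)²·(3jₘ)² = 320/5929
I = +1·√(0.053972/4π) = 0.06553591
No selection rule forces the value: the integral is nonzero (none).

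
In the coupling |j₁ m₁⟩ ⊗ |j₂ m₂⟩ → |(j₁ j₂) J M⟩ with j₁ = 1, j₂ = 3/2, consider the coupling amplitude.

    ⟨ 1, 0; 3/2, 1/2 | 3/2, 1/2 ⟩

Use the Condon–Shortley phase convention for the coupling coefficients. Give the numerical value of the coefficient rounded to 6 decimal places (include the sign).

√[4·1!1!2!/5! · 1!1!2!1!2!1!] = √(4/15)
  +(−1)^0/∏(0,1,1,2,0,0)! = 1/2  (running 1/2)
  +(−1)^1/∏(1,0,0,1,1,1)! = -1  (running -1/2)
⟨..|..⟩ = √(4/15)·(-1/2) = -0.258199

-0.258199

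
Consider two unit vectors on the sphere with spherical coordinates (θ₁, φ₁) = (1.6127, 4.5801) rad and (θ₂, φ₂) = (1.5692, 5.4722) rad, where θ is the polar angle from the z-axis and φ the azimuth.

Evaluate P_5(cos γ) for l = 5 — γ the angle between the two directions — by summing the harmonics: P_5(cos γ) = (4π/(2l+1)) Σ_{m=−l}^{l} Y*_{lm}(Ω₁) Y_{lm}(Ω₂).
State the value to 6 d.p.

-0.218444

Expand P_5 via completeness: Σ_{m} conj(Y_{5,m}) at Ω₁ times Y_{5,m} at Ω₂ —
  [-5]  conj(Y_{5,-5})(Ω₁) = (-0.283848, -0.364645) ; Y_{5,-5}(Ω₂) = (-0.283634, -0.367379) ; Δ = (-0.053454, 0.207705)
  [-4]  conj(Y_{5,-4})(Ω₁) = (-0.052889, 0.030929) ; Y_{5,-4}(Ω₂) = (-0.002331, -0.000239) ; Δ = (0.000131, -0.000059)
  [-3]  conj(Y_{5,-3})(Ω₁) = (-0.131260, -0.313190) ; Y_{5,-3}(Ω₂) = (0.262651, -0.225134) ; Δ = (-0.104985, -0.052709)
  [-2]  conj(Y_{5,-2})(Ω₁) = (-0.068046, 0.018436) ; Y_{5,-2}(Ω₂) = (0.000138, -0.002702) ; Δ = (0.000040, 0.000186)
  [-1]  conj(Y_{5,-1})(Ω₁) = (-0.041175, -0.309432) ; Y_{5,-1}(Ω₂) = (0.220597, 0.232185) ; Δ = (0.062762, -0.077820)
  [+0]  conj(Y_{5,0})(Ω₁) = (-0.072887, -0.000000) ; Y_{5,0}(Ω₂) = (0.002800, 0.000000) ; Δ = (-0.000204, -0.000000)
  [+1]  conj(Y_{5,1})(Ω₁) = (0.041175, -0.309432) ; Y_{5,1}(Ω₂) = (-0.220597, 0.232185) ; Δ = (0.062762, 0.077820)
  [+2]  conj(Y_{5,2})(Ω₁) = (-0.068046, -0.018436) ; Y_{5,2}(Ω₂) = (0.000138, 0.002702) ; Δ = (0.000040, -0.000186)
  [+3]  conj(Y_{5,3})(Ω₁) = (0.131260, -0.313190) ; Y_{5,3}(Ω₂) = (-0.262651, -0.225134) ; Δ = (-0.104985, 0.052709)
  [+4]  conj(Y_{5,4})(Ω₁) = (-0.052889, -0.030929) ; Y_{5,4}(Ω₂) = (-0.002331, 0.000239) ; Δ = (0.000131, 0.000059)
  [+5]  conj(Y_{5,5})(Ω₁) = (0.283848, -0.364645) ; Y_{5,5}(Ω₂) = (0.283634, -0.367379) ; Δ = (-0.053454, -0.207705)
Total Σ_m = (-0.191216, 0.000000). Multiply by 1.142397: (-0.218444, 0.000000). P_5(cos γ) = -0.218444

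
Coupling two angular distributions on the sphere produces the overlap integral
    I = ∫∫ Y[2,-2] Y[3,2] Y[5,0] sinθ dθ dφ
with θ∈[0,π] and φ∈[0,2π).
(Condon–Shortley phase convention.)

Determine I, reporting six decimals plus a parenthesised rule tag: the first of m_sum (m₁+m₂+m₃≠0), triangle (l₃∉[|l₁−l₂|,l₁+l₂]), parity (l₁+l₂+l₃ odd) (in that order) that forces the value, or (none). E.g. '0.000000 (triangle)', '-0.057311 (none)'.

0.053579 (none)

Checks pass: Σm=0; 10 even; l₃=5∈[1,5].
(2·2+1)(2·3+1)(2·5+1) = 385
Δ: 0! 4! 6! / 11! → 1/2310
sum: t=0:+1/144 = 1/144
3j²(2 3 5; 0 0 0) = Δ·Π!·Σ² = 10/231  (sign -1)
sum: t=0:+1/2880 = 1/2880
3j²(2 3 5; -2 2 0) = Δ·Π!·Σ² = 1/462  (sign -1)
combine: 4πI² = 385·10/231·1/462 = 25/693
take √, sign +1: I = 0.05357948
No selection rule forces the value: the integral is nonzero (none).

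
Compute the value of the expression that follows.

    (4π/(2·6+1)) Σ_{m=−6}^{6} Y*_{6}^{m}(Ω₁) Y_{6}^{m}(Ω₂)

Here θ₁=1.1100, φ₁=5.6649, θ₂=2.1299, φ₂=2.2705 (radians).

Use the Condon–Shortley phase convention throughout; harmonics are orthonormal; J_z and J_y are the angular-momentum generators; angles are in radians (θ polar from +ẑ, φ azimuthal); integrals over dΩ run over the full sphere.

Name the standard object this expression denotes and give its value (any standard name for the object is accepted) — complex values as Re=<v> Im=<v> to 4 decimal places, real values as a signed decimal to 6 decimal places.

This sum is the spherical-harmonic addition theorem: it equals the Legendre polynomial P_l(cos γ) of the angle γ between the two directions.
Summing Y*_{l m}(θ₁,φ₁)·Y_{l m}(θ₂,φ₂) over m ∈ [−6, 6]; prefactor 4π/(2·6+1) = 0.966644:
  term(m=-6) = 0.00241 + 0.04466j   from Y*(Ω₁)=-0.21027 + 0.13422j, Y(Ω₂)=0.08818 - 0.15611j
  term(m=-5) = 0.05034 + 0.15893j   from Y*(Ω₁)=-0.42846 - 0.02151j, Y(Ω₂)=-0.13578 - 0.36413j
  term(m=-4) = 0.05529 + 0.08827j   from Y*(Ω₁)=-0.21175 - 0.16723j, Y(Ω₂)=-0.36355 - 0.12974j
  term(m=-3) = -0.00249 - 0.00236j   from Y*(Ω₁)=0.04813 + 0.16484j, Y(Ω₂)=-0.01725 + 0.01007j
  term(m=-2) = 0.09859 + 0.05458j   from Y*(Ω₁)=-0.10876 + 0.31321j, Y(Ω₂)=0.05797 - 0.33490j
  term(m=-1) = -0.00874 - 0.00226j   from Y*(Ω₁)=0.04792 - 0.03409j, Y(Ω₂)=-0.09882 - 0.11739j
  term(m=+0) = 0.10046 + 0.00000j   from Y*(Ω₁)=0.33258 + 0.00000j, Y(Ω₂)=0.30206 + 0.00000j
  term(m=+1) = -0.00874 + 0.00226j   from Y*(Ω₁)=-0.04792 - 0.03409j, Y(Ω₂)=0.09882 - 0.11739j
  term(m=+2) = 0.09859 - 0.05458j   from Y*(Ω₁)=-0.10876 - 0.31321j, Y(Ω₂)=0.05797 + 0.33490j
  term(m=+3) = -0.00249 + 0.00236j   from Y*(Ω₁)=-0.04813 + 0.16484j, Y(Ω₂)=0.01725 + 0.01007j
  term(m=+4) = 0.05529 - 0.08827j   from Y*(Ω₁)=-0.21175 + 0.16723j, Y(Ω₂)=-0.36355 + 0.12974j
  term(m=+5) = 0.05034 - 0.15893j   from Y*(Ω₁)=0.42846 - 0.02151j, Y(Ω₂)=0.13578 - 0.36413j
  term(m=+6) = 0.00241 - 0.04466j   from Y*(Ω₁)=-0.21027 - 0.13422j, Y(Ω₂)=0.08818 + 0.15611j
Accumulated sum 0.49127 + 0.00000j; after 4π/(2l+1) scaling, 0.47488 + 0.00000j ⇒ P_6 = 0.474881

Legendre polynomial (addition theorem), +0.474881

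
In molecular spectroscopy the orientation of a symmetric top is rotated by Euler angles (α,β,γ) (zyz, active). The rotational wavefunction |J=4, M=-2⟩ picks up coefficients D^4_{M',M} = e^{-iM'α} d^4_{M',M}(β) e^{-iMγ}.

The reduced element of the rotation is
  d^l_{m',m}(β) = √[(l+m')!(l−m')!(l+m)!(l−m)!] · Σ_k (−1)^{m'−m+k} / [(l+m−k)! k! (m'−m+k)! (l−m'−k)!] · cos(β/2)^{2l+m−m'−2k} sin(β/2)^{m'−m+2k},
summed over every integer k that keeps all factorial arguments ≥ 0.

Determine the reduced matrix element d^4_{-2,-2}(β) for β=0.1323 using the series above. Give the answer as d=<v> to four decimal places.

d=0.9312

d^4_{-2,-2}(β=0.1323) via the finite sum:
With c≡cos(β/2)=0.997813 and s≡sin(β/2)=0.066102, N=[2·720·2·720]^{1/2}=1440.000000
k: max(0,(-2)−(-2))=0 … min(4+(-2),4−(-2))=2
  k=0: (−1)^0·1440.0000/(1440)·0.9978^8·0.0661^0 = +0.982636
  k=1: (−1)^1·1440.0000/(120)·0.9978^6·0.0661^2 = -0.051749
  k=2: (−1)^2·1440.0000/(96)·0.9978^4·0.0661^4 = +0.000284
d^4_{-2,-2}(0.1323) = +0.982636 -0.051749 +0.000284 = +0.931171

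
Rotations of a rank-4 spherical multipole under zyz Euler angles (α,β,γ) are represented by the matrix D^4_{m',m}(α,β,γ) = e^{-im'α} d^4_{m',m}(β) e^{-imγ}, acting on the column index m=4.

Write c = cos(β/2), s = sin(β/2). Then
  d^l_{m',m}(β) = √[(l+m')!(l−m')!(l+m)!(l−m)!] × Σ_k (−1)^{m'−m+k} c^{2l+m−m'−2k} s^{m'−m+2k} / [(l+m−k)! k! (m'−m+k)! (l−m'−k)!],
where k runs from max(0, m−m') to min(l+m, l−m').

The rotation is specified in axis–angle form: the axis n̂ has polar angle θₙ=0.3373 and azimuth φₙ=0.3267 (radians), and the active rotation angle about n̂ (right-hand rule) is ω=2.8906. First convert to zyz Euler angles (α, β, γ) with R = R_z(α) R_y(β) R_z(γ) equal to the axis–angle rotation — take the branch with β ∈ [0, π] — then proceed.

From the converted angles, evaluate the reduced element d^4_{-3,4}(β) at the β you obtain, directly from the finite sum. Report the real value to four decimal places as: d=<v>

d=0.0011

Axis–angle → zyz. n̂ = (sinθₙcosφₙ, sinθₙsinφₙ, cosθₙ) = (+0.313436, +0.106205, +0.943652), ω = 2.8906.
R = I cosω + sinω [n̂]ₓ + (1−cosω) n̂n̂ᵀ gives
  R = [-0.775261, -0.168837, +0.608659; +0.299905, -0.946461, +0.119454; +0.555903, +0.275148, +0.784389]
β = atan2(√(R₁₃²+R₂₃²), R₃₃) = 0.669087; α = atan2(R₂₃, R₁₃) mod 2π = 0.193795; γ = atan2(R₃₂, −R₃₁) mod 2π = 2.681988
d^4_{-3,4}(β=0.6691) via the finite sum:
Half-angle: c=0.944560, s=0.328338. N=√(1·5040·40320·1)=14255.272709
The bounds max(0,m−m')=7 and min(l+m,l−m')=7 give 1 term
  k=7: (−1)^0·14255.2727/(5040)·0.9446^1·0.3283^7 = +0.001099
d^4_{-3,4}(0.6691) = +0.001099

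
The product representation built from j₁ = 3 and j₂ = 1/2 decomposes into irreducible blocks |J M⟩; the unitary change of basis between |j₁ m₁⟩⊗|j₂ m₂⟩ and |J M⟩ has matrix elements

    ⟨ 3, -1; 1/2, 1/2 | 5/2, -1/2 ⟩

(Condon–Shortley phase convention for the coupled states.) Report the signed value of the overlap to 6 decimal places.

√[6·1!5!0!/7! · 2!4!1!0!2!3!] = √(576/7)
  +(−1)^1/∏(1,0,3,0,2,0)! = -1/12  (running -1/12)
⟨..|..⟩ = √(576/7)·(-1/12) = -0.755929

−√(4/7) = -0.755929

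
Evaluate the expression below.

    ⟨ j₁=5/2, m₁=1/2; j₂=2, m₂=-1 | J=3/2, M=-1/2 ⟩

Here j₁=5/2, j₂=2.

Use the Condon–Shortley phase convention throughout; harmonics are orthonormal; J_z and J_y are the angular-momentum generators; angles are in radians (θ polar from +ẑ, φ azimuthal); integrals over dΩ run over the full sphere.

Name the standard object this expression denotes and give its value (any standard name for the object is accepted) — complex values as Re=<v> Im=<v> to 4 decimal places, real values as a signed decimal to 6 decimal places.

This is a Clebsch–Gordan (vector-coupling) coefficient.
√[4·3!2!1!/7! · 3!2!1!3!1!2!] = √(48/35)
  +(−1)^0/∏(0,3,2,1,0,0)! = 1/12  (running 1/12)
  +(−1)^1/∏(1,2,1,0,1,1)! = -1/2  (running -5/12)
⟨..|..⟩ = √(48/35)·(-5/12) = -0.487950

Clebsch–Gordan coefficient, −√(5/21) ≈ -0.487950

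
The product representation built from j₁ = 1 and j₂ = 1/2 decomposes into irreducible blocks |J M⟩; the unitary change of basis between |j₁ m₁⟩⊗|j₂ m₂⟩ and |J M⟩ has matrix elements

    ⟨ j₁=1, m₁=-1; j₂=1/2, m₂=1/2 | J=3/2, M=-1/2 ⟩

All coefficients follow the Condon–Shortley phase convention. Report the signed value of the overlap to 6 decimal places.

j₁+j₂−J=0  J+j₁−j₂=2  J−j₁+j₂=1  j₁+j₂+J+1=4
(j₁±m₁, j₂±m₂, J±M) = (0,2,1,0,1,2)
P² = 4/3
sum k=0..0:
  [0] +1/2 = 1/2
S = 1/2
C² = P²·S² = 1/3 ; C = +0.577350

+√(1/3) = +0.577350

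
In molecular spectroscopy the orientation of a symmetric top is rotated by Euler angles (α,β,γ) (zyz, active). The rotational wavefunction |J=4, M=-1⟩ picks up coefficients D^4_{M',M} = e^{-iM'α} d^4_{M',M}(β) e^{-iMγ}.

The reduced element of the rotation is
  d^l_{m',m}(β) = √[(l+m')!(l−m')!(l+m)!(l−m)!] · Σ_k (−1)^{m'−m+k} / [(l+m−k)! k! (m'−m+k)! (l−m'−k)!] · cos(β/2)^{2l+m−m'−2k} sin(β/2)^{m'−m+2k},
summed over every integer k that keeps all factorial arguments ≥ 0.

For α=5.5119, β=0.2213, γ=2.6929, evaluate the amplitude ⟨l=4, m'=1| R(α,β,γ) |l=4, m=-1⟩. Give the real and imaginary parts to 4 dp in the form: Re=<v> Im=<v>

Re=-0.1074 Im=-0.0359

D^4_{1,-1}(5.5119,0.2213,2.6929) = e^{-i·1·5.5119}·d^4_{1,-1}(0.2213)·e^{-i·-1·2.6929}. Compute d first:
With c≡cos(β/2)=0.993885 and s≡sin(β/2)=0.110424, N=[120·6·6·120]^{1/2}=720.000000
k: max(0,(-1)−(1))=0 … min(4+(-1),4−(1))=3
  k=0: (−1)^2·720.0000/(72)·0.9939^6·0.1104^2 = +0.117529
  k=1: (−1)^3·720.0000/(24)·0.9939^4·0.1104^4 = -0.004352
  k=2: (−1)^4·720.0000/(48)·0.9939^2·0.1104^6 = +0.000027
  k=3: (−1)^5·720.0000/(720)·0.9939^0·0.1104^8 = -0.000000
d^4_{1,-1}(0.2213) = +0.117529 -0.004352 +0.000027 -0.000000 = +0.113204
Phases: e^{-i·(1)·5.5119}=+0.717015+0.697057i, e^{-i·(-1)·2.6929}=-0.901015+0.433788i ⇒ D=-0.107364-0.035889i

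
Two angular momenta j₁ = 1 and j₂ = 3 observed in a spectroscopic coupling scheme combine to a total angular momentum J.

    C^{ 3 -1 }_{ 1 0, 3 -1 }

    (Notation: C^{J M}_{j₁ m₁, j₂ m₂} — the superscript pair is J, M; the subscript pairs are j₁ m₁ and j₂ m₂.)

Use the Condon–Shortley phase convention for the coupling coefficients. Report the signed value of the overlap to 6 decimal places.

+0.288675

j₁+j₂−J=1  J+j₁−j₂=1  J−j₁+j₂=5  j₁+j₂+J+1=8
(j₁±m₁, j₂±m₂, J±M) = (1,1,2,4,2,4)
P² = 48
sum k=0..1:
  [0] +1/12 = 1/12
  [1] −1/24 = -1/24
S = 1/24
C² = P²·S² = 1/12 ; C = +0.288675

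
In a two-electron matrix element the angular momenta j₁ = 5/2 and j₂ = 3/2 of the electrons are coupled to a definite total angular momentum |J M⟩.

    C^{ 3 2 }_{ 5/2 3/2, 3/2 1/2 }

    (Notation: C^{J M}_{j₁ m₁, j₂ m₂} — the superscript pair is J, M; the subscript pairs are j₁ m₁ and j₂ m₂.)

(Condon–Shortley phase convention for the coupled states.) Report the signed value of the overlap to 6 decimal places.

+0.288675

triangle: 1!·4!·2!/8! = 48/40320
(j±m)!: 4!·1!·2!·1!·5!·1! = 5760
prefactor² = (2J+1)·Δ·N² = 48
  k=0: +1/(0!·1!·1!·2!·3!·0!) = 1/12
  k=1: −1/(1!·0!·0!·1!·4!·1!) = -1/24
Σ = 1/24  ⇒  CG² = 48·(1/24)² = 1/12
CG = +√(1/12) = +0.288675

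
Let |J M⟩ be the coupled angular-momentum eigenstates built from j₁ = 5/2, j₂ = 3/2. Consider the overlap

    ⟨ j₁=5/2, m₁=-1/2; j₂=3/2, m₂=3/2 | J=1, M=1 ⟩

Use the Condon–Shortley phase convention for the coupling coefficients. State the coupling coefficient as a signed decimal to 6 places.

j₁+j₂−J=3  J+j₁−j₂=2  J−j₁+j₂=0  j₁+j₂+J+1=6
(j₁±m₁, j₂±m₂, J±M) = (2,3,3,0,2,0)
P² = 36/5
sum k=3..3:
  [3] −1/12 = -1/12
S = -1/12
C² = P²·S² = 1/20 ; C = -0.223607

−√(1/20) = -0.223607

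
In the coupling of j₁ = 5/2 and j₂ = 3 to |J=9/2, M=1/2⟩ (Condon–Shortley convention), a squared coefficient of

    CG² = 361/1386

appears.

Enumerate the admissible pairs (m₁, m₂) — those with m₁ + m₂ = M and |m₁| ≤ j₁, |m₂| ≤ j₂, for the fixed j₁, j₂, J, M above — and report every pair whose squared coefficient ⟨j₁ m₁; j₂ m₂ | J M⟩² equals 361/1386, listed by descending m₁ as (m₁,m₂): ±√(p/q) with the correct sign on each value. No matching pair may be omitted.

Admissible pairs with m₁+m₂ = M = 1/2: (-5/2,3), (-3/2,2), (-1/2,1), (1/2,0), (3/2,-1), (5/2,-2)
  (m₁,m₂)=(5/2,-2): CG² = 125/1386, CG = +√(125/1386)
  (m₁,m₂)=(3/2,-1): CG² = 35/99, CG = +√(35/99)
  (m₁,m₂)=(1/2,0): CG² = 10/231, CG = +√(10/231)
  (m₁,m₂)=(-1/2,1): CG² = 160/693, CG = −√(160/693)
  (m₁,m₂)=(-3/2,2): CG² = 361/1386, CG = −√(361/1386)   ← matches the target
  (m₁,m₂)=(-5/2,3): CG² = 5/231, CG = −√(5/231)
Pairs with CG² = 361/1386: (-3/2,2): −√(361/1386)

(-3/2,2): −√(361/1386)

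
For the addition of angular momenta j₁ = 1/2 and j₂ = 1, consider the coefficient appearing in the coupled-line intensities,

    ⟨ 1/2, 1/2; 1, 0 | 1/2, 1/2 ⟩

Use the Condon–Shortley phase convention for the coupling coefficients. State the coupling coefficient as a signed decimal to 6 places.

triangle: 1!*0!*1!/3! = 1/6
(j±m)!: 1!*0!*1!*1!*1!*0! = 1
prefactor² = (2J+1)*Δ*N² = 1/3
  k=0: +1/(0!*1!*0!*1!*0!*0!) = 1
Σ = 1  ⇒  CG² = 1/3*1² = 1/3
CG = +√(1/3) = +0.577350

+0.577350  (= +√(1/3))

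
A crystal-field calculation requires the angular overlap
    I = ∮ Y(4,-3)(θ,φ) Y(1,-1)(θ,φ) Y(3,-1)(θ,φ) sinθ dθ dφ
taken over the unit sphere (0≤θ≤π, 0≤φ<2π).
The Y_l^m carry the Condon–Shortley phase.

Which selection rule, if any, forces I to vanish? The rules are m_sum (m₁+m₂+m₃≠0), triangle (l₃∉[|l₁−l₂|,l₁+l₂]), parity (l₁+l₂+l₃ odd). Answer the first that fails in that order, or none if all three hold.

m_sum

Σmᵢ = -5  ✗
l₃∈[|l₁−l₂|,l₁+l₂]=[3,5], have l₃=3
Σlᵢ = 8 ⇒ even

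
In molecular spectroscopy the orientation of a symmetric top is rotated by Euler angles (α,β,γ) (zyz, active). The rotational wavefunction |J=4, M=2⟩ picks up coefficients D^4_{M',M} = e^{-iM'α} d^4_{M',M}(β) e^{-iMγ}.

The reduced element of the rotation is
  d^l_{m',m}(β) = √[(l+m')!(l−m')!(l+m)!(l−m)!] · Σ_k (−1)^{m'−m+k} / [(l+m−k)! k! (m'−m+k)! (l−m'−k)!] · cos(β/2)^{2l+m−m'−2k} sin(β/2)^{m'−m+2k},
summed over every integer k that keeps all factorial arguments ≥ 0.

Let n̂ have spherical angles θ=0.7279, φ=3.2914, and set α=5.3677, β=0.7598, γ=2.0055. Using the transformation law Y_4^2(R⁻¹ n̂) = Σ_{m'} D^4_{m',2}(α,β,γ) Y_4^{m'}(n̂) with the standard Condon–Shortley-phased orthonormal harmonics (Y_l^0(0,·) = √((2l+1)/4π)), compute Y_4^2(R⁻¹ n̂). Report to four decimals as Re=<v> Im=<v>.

Re=0.0773 Im=0.0377

Need the full column D^4_{m',2} for m'=−4..4 at α=5.3677, β=0.7598, γ=2.0055.
cos(β/2)=0.928702, sin(β/2)=0.370828
d^4_{-4,2}: single k=6 term ⇒ +0.011868;  D = +0.002137-0.011674i
d^4_{-3,2}: k∈[5..6] ⇒ +0.063048 -0.003351 = +0.059698;  D = +0.053109-0.027263i
d^4_{-2,2}: k∈[4..6] ⇒ +0.211001 -0.026913 +0.000358 = +0.184445;  D = +0.166782+0.078765i
d^4_{-1,2}: k∈[3..5] ⇒ +0.498210 -0.119150 +0.003799 = +0.382859;  D = +0.081344+0.374118i
d^4_{0,2}: k∈[2..4] ⇒ +0.836995 -0.355863 +0.021277 = +0.502408;  D = -0.324194+0.383813i
d^4_{1,2}: k∈[1..3] ⇒ +0.937437 -0.747315 +0.079434 = +0.269556;  D = -0.269269-0.012416i
d^4_{2,2}: k∈[0..2] ⇒ +0.553363 -1.058724 +0.211001 = -0.294360;  D = +0.168444+0.241401i
d^4_{3,2}: k∈[0..1] ⇒ -0.826742 +0.395442 = -0.431300;  D = -0.130031+0.411231i
d^4_{4,2}: single k=0 term ⇒ +0.466854;  D = +0.438700-0.159670i
Y_4^{m'}(θ=0.7279,φ=3.2914) and Σ D·Y over m':
  (+0.0021-0.0117i)·(+0.0716-0.0489i)  (+0.0531-0.0273i)·(-0.2479+0.1196i)  (+0.1668+0.0788i)·(+0.4105-0.1268i)  (+0.0813+0.3741i)·(-0.2095+0.0316i)  (-0.3242+0.3838i)·(-0.3013+0.0000i)  (-0.2693-0.0124i)·(+0.2095+0.0316i)  (+0.1684+0.2414i)·(+0.4105+0.1268i)  (-0.1300+0.4112i)·(+0.2479+0.1196i)  (+0.4387-0.1597i)·(+0.0716+0.0489i)
Y_4^2(R⁻¹ n̂) = +0.077273+0.037659i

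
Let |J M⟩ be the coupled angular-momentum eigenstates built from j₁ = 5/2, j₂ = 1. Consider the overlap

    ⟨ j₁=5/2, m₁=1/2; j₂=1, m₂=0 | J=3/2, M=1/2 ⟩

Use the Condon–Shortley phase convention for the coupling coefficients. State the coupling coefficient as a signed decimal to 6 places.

j₁+j₂−J=2  J+j₁−j₂=3  J−j₁+j₂=0  j₁+j₂+J+1=6
(j₁±m₁, j₂±m₂, J±M) = (3,2,1,1,2,1)
P² = 8/5
sum k=1..1:
  [1] −1/2 = -1/2
S = -1/2
C² = P²·S² = 2/5 ; C = -0.632456

−√(2/5) = -0.632456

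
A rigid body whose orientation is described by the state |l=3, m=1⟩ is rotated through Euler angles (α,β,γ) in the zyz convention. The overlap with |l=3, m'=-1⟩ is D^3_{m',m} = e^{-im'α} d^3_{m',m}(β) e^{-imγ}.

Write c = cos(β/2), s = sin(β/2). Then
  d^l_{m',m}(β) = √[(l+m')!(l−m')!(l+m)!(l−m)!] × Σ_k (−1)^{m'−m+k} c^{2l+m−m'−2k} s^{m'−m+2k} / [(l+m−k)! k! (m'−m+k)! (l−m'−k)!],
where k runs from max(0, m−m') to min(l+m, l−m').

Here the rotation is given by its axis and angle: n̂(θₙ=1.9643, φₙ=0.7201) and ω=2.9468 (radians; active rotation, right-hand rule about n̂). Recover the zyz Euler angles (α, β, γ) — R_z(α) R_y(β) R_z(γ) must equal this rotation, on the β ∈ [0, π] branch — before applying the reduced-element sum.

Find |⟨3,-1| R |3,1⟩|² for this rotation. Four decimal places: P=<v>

Axis–angle → zyz. n̂ = (sinθₙcosφₙ, sinθₙsinφₙ, cosθₙ) = (+0.694285, +0.609058, -0.383427), ω = 2.9468.
R = I cosω + sinω [n̂]ₓ + (1−cosω) n̂n̂ᵀ gives
  R = [-0.026140, +0.911940, -0.409489; +0.763506, -0.246200, -0.597030; -0.645272, -0.328254, -0.689836]
β = atan2(√(R₁₃²+R₂₃²), R₃₃) = 2.332059; α = atan2(R₂₃, R₁₃) mod 2π = 4.111204; γ = atan2(R₃₂, −R₃₁) mod 2π = 5.812597
D^3_{-1,1}(4.1112,2.3321,5.8126) = e^{-i·-1·4.1112}·d^3_{-1,1}(2.3321)·e^{-i·1·5.8126}. Compute d first:
Half-angle: c=0.393804, s=0.919194. N=√(2·24·24·2)=48.000000
The bounds max(0,m−m')=2 and min(l+m,l−m')=4 give 3 terms
  k=2: (−1)^0·48.0000/(8)·0.3938^4·0.9192^2 = +0.121924
  k=3: (−1)^1·48.0000/(6)·0.3938^2·0.9192^4 = -0.885687
  k=4: (−1)^2·48.0000/(48)·0.3938^0·0.9192^6 = +0.603176
d^3_{-1,1}(2.3321) = +0.121924 -0.885687 +0.603176 = -0.160588
|D^3_{-1,1}|² = |d^3_{-1,1}(β)|² = (-0.160588)² = 0.025788 (the z-rotation phases have unit modulus)

P=0.0258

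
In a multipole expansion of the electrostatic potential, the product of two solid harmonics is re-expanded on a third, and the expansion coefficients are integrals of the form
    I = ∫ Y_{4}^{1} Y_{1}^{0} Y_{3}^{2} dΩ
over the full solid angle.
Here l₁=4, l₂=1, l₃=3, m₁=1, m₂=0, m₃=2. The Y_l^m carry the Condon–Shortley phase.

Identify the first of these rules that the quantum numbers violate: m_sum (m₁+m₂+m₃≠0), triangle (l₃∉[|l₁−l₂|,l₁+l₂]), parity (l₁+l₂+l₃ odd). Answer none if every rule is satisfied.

m_sum

azimuthal sum: 1 + 0 + 2 = 3  ✗
3 ≤ 3 ≤ 5 (triangle on l)
L = 4 + 1 + 3 = 8 (even)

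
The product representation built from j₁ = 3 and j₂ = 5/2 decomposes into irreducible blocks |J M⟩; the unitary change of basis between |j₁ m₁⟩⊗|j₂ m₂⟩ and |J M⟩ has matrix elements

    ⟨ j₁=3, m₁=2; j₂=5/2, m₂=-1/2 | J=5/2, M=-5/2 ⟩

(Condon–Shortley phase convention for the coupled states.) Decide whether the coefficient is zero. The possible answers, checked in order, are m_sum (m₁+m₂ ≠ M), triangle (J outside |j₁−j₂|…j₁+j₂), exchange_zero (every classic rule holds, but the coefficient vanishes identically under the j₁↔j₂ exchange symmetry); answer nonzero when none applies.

m-sum: m₁+m₂ = 2+(-1/2) = 3/2, M = -5/2  ✗ ⇒ coefficient is 0

m_sum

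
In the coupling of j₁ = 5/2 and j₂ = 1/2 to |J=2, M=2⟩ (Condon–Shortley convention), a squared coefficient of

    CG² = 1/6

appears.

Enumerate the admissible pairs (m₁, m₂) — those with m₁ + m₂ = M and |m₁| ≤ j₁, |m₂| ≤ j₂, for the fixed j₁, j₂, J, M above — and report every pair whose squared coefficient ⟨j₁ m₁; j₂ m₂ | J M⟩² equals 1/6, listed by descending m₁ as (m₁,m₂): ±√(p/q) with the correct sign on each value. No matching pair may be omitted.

(3/2,1/2): −√(1/6)

Admissible pairs with m₁+m₂ = M = 2: (3/2,1/2), (5/2,-1/2)
  (m₁,m₂)=(5/2,-1/2): CG² = 5/6, CG = +√(5/6)
  (m₁,m₂)=(3/2,1/2): CG² = 1/6, CG = −√(1/6)   ← matches the target
Pairs with CG² = 1/6: (3/2,1/2): −√(1/6)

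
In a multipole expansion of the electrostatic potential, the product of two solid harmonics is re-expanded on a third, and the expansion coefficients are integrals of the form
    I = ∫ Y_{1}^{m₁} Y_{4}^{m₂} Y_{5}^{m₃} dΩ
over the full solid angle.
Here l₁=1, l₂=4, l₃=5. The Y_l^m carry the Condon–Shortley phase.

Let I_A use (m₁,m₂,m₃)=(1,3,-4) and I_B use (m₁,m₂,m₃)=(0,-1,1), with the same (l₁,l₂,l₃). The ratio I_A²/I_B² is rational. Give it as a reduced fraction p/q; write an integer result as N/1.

3/2

Same 1,4,5: normalisation and zero-m 3j drop out of the ratio.
A: Δ: 0! 2! 8! / 11! → 1/495; sum: t=0:+1/10080 = 1/10080; 3j²(1 4 5; 1 3 -4) = Δ·Π!·Σ² = 4/55  (sign -1)
B: Δ: 0! 2! 8! / 11! → 1/495; sum: t=0:+1/720 = 1/720; 3j²(1 4 5; 0 -1 1) = Δ·Π!·Σ² = 8/165  (sign +1)
I_A²/I_B² = (4/55)/(8/165) = 3/2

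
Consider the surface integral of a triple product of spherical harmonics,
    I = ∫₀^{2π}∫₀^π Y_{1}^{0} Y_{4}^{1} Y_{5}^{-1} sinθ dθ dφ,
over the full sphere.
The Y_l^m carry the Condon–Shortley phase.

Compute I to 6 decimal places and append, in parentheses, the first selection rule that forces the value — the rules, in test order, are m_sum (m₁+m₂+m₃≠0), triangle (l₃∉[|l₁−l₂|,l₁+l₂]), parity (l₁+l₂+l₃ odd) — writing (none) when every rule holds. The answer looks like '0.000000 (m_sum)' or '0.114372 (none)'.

-0.240571 (none)

Checks pass: Σm=0; 10 even; l₃=5∈[3,5].
(2·1+1)(2·4+1)(2·5+1) = 297
Δ: 0! 2! 8! / 11! → 1/495
sum: t=0:+1/576 = 1/576
3j²(1 4 5; 0 0 0) = Δ·Π!·Σ² = 5/99  (sign -1)
sum: t=0:+1/720 = 1/720
3j²(1 4 5; 0 1 -1) = Δ·Π!·Σ² = 8/165  (sign +1)
combine: 4πI² = 297·5/99·8/165 = 8/11
take √, sign -1: I = -0.24057125
No selection rule forces the value: the integral is nonzero (none).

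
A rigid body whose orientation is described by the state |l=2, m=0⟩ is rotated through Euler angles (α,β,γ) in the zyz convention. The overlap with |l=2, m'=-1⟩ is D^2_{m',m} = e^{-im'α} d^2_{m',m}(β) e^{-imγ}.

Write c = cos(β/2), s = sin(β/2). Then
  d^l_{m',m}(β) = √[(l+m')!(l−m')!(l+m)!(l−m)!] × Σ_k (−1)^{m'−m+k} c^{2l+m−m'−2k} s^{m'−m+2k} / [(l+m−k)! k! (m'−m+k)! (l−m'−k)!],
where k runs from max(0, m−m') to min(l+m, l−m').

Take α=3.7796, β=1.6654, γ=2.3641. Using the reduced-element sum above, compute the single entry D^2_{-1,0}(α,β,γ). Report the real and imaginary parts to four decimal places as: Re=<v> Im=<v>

First d^2_{-1,0}(β=1.6654), then the phase factors e^{-i(-1)α} and e^{-i(0)γ}:
Half-angle: c=0.672881, s=0.739751. N=√(1·6·2·2)=4.898979
The bounds max(0,m−m')=1 and min(l+m,l−m')=2 give 2 terms
  k=1: (−1)^0·4.8990/(2)·0.6729^3·0.7398^1 = +0.552047
  k=2: (−1)^1·4.8990/(2)·0.6729^1·0.7398^3 = -0.667222
d^2_{-1,0}(1.6654) = +0.552047 -0.667222 = -0.115175
Phases: e^{-i·(-1)·3.7796}=-0.803284-0.595596i, e^{-i·(0)·2.3641}=+1.000000+0.000000i ⇒ D=+0.092518+0.068598i

Re=0.0925 Im=0.0686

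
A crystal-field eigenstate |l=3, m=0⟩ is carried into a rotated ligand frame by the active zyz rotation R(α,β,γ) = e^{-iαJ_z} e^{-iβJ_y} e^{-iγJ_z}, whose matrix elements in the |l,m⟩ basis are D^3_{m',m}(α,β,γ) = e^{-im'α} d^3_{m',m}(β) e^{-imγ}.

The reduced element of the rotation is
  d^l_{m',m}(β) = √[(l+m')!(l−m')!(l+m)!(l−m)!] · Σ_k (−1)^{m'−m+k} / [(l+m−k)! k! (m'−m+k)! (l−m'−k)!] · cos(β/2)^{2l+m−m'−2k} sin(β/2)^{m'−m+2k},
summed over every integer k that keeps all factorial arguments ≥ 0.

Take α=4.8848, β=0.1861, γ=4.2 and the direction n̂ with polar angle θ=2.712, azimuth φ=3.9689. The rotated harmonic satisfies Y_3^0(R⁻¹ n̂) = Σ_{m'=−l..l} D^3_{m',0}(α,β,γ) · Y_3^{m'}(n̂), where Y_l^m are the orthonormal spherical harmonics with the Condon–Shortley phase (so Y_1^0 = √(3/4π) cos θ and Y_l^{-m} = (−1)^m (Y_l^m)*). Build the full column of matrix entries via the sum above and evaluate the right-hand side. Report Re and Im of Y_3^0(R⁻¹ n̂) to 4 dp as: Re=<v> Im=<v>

Re=-0.1841 Im=0.0000

Need the full column D^3_{m',0} for m'=−3..3 at α=4.8848, β=0.1861, γ=4.2000.
cos(β/2)=0.995674, sin(β/2)=0.092916
d^3_{-3,0}: single k=3 term ⇒ +0.003541;  D = -0.001751+0.003078i
d^3_{-2,0}: k∈[2..3] ⇒ +0.046474 -0.000405 = +0.046069;  D = -0.043357-0.015573i
d^3_{-1,0}: k∈[1..3] ⇒ +0.314968 -0.008229 +0.000024 = +0.306763;  D = +0.052628-0.302215i
d^3_{0,0}: k∈[0..3] ⇒ +0.974323 -0.076364 +0.000665 -0.000001 = +0.898623;  D = +0.898623+0.000000i
d^3_{1,0}: k∈[0..2] ⇒ -0.314968 +0.008229 -0.000024 = -0.306763;  D = -0.052628-0.302215i
d^3_{2,0}: k∈[0..1] ⇒ +0.046474 -0.000405 = +0.046069;  D = -0.043357+0.015573i
d^3_{3,0}: single k=0 term ⇒ -0.003541;  D = +0.001751+0.003078i
Y_3^{m'}(θ=2.712,φ=3.9689) and Σ D·Y over m':
  (-0.0018+0.0031i)·(+0.0238+0.0185i)  (-0.0434-0.0156i)·(+0.0135+0.1606i)  (+0.0526-0.3022i)·(-0.2854+0.3104i)  (+0.8986+0.0000i)·(-0.3843+0.0000i)  (-0.0526-0.3022i)·(+0.2854+0.3104i)  (-0.0434+0.0156i)·(+0.0135-0.1606i)  (+0.0018+0.0031i)·(-0.0238+0.0185i)
Y_3^0(R⁻¹ n̂) = -0.184106+0.000000i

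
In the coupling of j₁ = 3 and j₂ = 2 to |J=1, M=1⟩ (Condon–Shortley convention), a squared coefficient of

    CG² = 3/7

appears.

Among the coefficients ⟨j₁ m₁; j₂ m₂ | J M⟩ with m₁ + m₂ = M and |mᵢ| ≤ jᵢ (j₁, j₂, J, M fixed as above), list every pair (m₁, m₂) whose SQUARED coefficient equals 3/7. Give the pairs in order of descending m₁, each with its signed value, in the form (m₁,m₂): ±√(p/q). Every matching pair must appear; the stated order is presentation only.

(3,-2): +√(3/7)

Admissible pairs with m₁+m₂ = M = 1: (-1,2), (0,1), (1,0), (2,-1), (3,-2)
  (m₁,m₂)=(3,-2): CG² = 3/7, CG = +√(3/7)   ← matches the target
  (m₁,m₂)=(2,-1): CG² = 2/7, CG = −√(2/7)
  (m₁,m₂)=(1,0): CG² = 6/35, CG = +√(6/35)
  (m₁,m₂)=(0,1): CG² = 3/35, CG = −√(3/35)
  (m₁,m₂)=(-1,2): CG² = 1/35, CG = +√(1/35)
Pairs with CG² = 3/7: (3,-2): +√(3/7)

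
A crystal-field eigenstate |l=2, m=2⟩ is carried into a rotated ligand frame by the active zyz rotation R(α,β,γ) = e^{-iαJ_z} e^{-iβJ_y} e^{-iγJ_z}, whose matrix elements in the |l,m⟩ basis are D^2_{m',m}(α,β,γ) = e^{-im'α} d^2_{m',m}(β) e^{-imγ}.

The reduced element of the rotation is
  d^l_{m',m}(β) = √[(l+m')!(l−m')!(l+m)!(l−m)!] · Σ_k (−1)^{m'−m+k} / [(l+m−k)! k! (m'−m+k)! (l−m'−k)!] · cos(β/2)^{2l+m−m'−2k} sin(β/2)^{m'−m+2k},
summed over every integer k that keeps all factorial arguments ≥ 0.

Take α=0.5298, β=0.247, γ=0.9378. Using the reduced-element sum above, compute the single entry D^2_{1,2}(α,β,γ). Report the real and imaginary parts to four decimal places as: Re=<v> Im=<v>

D^2_{1,2}(0.5298,0.2470,0.9378) = e^{-i·1·0.5298}·d^2_{1,2}(0.2470)·e^{-i·2·0.9378}. Compute d first:
With c≡cos(β/2)=0.992384 and s≡sin(β/2)=0.123186, N=[6·1·24·1]^{1/2}=12.000000
The bounds max(0,m−m')=1 and min(l+m,l−m')=1 give 1 term
  k=1: (−1)^0·12.0000/(6)·0.9924^3·0.1232^1 = +0.240786
d^2_{1,2}(0.2470) = +0.240786
D = (+0.862908-0.505361i)·(+0.240786)·(-0.300106-0.953906i) = -0.178430-0.161681i

Re=-0.1784 Im=-0.1617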